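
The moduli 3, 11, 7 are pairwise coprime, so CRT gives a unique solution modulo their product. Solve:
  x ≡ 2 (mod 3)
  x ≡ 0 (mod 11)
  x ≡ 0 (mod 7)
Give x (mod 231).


Moduli 3, 11, 7 are pairwise coprime; by CRT there is a unique solution modulo M = 3 · 11 · 7 = 231.
Solve pairwise, accumulating the modulus:
  Start with x ≡ 2 (mod 3).
  Combine with x ≡ 0 (mod 11): since gcd(3, 11) = 1, we get a unique residue mod 33.
    Write x = 2 + 3·t and substitute into x ≡ 0 (mod 11): 3·t ≡ 0 − 2 = -2 (mod 11).
    Reduce coefficients mod 11: 3·t ≡ 9 (mod 11).
    The inverse of 3 mod 11 is 4 (since 3·4 = 12 = 1·11 + 1), so t ≡ 4·9 = 36 ≡ 3 (mod 11).
    Then x = 2 + 3·3 = 11, valid modulo lcm(3, 11) = 33: x ≡ 11 (mod 33).
  Combine with x ≡ 0 (mod 7): since gcd(33, 7) = 1, we get a unique residue mod 231.
    Write x = 11 + 33·t and substitute into x ≡ 0 (mod 7): 33·t ≡ 0 − 11 = -11 (mod 7).
    Reduce coefficients mod 7: 5·t ≡ 3 (mod 7).
    The inverse of 5 mod 7 is 3 (since 5·3 = 15 = 2·7 + 1), so t ≡ 3·3 = 9 ≡ 2 (mod 7).
    Then x = 11 + 33·2 = 77, valid modulo lcm(33, 7) = 231: x ≡ 77 (mod 231).
Verify: 77 mod 3 = 2 ✓, 77 mod 11 = 0 ✓, 77 mod 7 = 0 ✓.

x ≡ 77 (mod 231).


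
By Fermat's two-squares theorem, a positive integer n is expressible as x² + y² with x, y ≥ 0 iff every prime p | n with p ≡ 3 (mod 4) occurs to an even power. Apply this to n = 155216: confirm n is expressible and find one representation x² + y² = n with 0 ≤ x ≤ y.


Step 1: Factor n = 155216 = 2^4 · 89 · 109.
Step 2: Check the mod-4 condition on each prime factor: 2 = 2 (special); 89 ≡ 1 (mod 4), exponent 1; 109 ≡ 1 (mod 4), exponent 1.
All primes ≡ 3 (mod 4) appear to even exponent (or don't appear), so by the two-squares theorem n IS expressible as a sum of two squares.
Step 3: Build a representation. Group n = k² · m with k = 4 and m = 89 · 109 = 9701 (a product of primes ≡ 1 (mod 4)); a representation of m scales to one of n via (k·x)² + (k·y)² = k²(x² + y²). Each prime p ≡ 1 (mod 4) is itself a sum of two squares; find a² by testing p − a² for a perfect square:
  89: 89 − 1² = 88, 89 − 2² = 85, 89 − 3² = 80, 89 − 4² = 73, 89 − 5² = 64 = 8² ⇒ 89 = 5² + 8².
  109: 109 − 1² = 108, 109 − 2² = 105, 109 − 3² = 100 = 10² ⇒ 109 = 3² + 10².
  Combine using the Brahmagupta–Fibonacci identity (a² + b²)(c² + d²) = (ac − bd)² + (ad + bc)² = (ac + bd)² + (ad − bc)²:
  89 · 109 = 9701: from (5² + 8²)(3² + 10²), take (5·3 − 8·10, 5·10 + 8·3) = (15 − 80, 50 + 24) = (-65, 74); dropping signs (only squares matter) gives (65, 74); check 65² + 74² = 4225 + 5476 = 9701 ✓.
  Scale by k = 4: (4·65, 4·74) = (260, 296).
Step 4: Order so x ≤ y and verify: 260² + 296² = 67600 + 87616 = 155216 = n. ✓

n = 155216 = 260² + 296² (one valid representation with x ≤ y).


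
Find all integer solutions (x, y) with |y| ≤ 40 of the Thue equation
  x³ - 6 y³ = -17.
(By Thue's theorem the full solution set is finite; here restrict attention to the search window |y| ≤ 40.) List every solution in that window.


The equation is x³ - 6y³ = -17. For fixed y, x³ = 6·y³ − 17, so a solution requires the RHS to be a perfect cube.
Strategy: iterate y from -40 to 40, compute RHS = 6·y³ − 17, and check whether it is a (positive or negative) perfect cube.
Check small values of y:
  y = 0: RHS = -17 is not a perfect cube.
  y = 1: RHS = -11 is not a perfect cube.
  y = -1: RHS = -23 is not a perfect cube.
  y = 2: RHS = 31 is not a perfect cube.
  y = -2: RHS = -65 is not a perfect cube.
  y = 3: RHS = 145 is not a perfect cube.
  y = -3: RHS = -179 is not a perfect cube.
Continuing the search up to |y| = 40 finds no solutions either.
No (x, y) in the scanned range satisfies the equation.

No integer solutions with |y| ≤ 40.


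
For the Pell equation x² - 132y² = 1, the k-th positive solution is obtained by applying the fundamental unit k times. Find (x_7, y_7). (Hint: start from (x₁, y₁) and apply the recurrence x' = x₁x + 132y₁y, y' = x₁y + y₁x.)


Step 1: Find the fundamental solution (x₁, y₁) of x² - 132y² = 1.
  Expand √132 as a continued fraction. a₀ = ⌊√132⌋ = 11; iterate m_{k+1} = d_k·a_k − m_k, d_{k+1} = (132 − m_{k+1}²)/d_k, a_{k+1} = ⌊(a₀ + m_{k+1})/d_{k+1}⌋ (starting m₀ = 0, d₀ = 1), with convergents p_k = a_k·p_{k-1} + p_{k-2}, q_k = a_k·q_{k-1} + q_{k-2} (p₋₁ = 1, q₋₁ = 0):
  k = 0: a₀ = 11; p₀/q₀ = 11/1; p₀² − 132·q₀² = 121 − 132 = -11.
  k = 1: m = 11, d = 11, a = ⌊(11 + 11)/11⌋ = 2; p/q = (2·11 + 1)/(2·1 + 0) = 23/2; p² − 132·q² = 529 − 528 = 1.
  The first convergent with p² − 132·q² = 1 gives the fundamental solution (x₁, y₁) = (23, 2).
Step 2: Apply the recurrence (x_{n+1}, y_{n+1}) = (x₁x_n + 132y₁y_n, x₁y_n + y₁x_n) repeatedly.
  From (x_1, y_1) = (23, 2): x_2 = 23·23 + 132·2·2 = 1057; y_2 = 23·2 + 2·23 = 92.
  From (x_2, y_2) = (1057, 92): x_3 = 23·1057 + 132·2·92 = 48599; y_3 = 23·92 + 2·1057 = 4230.
  From (x_3, y_3) = (48599, 4230): x_4 = 23·48599 + 132·2·4230 = 2234497; y_4 = 23·4230 + 2·48599 = 194488.
  From (x_4, y_4) = (2234497, 194488): x_5 = 23·2234497 + 132·2·194488 = 102738263; y_5 = 23·194488 + 2·2234497 = 8942218.
  From (x_5, y_5) = (102738263, 8942218): x_6 = 23·102738263 + 132·2·8942218 = 4723725601; y_6 = 23·8942218 + 2·102738263 = 411147540.
  From (x_6, y_6) = (4723725601, 411147540): x_7 = 23·4723725601 + 132·2·411147540 = 217188639383; y_7 = 23·411147540 + 2·4723725601 = 18903844622.
Step 3: Verify x_7² - 132·y_7² = 47170905077038818620689 - 47170905077038818620688 = 1 (should be 1). ✓

(x_1, y_1) = (23, 2); (x_7, y_7) = (217188639383, 18903844622).


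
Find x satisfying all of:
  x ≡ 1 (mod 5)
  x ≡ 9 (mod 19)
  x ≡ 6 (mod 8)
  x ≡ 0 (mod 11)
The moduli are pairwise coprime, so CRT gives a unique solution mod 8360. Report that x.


Product of moduli M = 5 · 19 · 8 · 11 = 8360.
Merge one congruence at a time:
  Start: x ≡ 1 (mod 5).
  Combine with x ≡ 9 (mod 19); new modulus lcm = 95.
    Write x = 1 + 5·t and substitute into x ≡ 9 (mod 19): 5·t ≡ 9 − 1 = 8 (mod 19).
    The inverse of 5 mod 19 is 4 (since 5·4 = 20 = 1·19 + 1), so t ≡ 4·8 = 32 ≡ 13 (mod 19).
    Then x = 1 + 5·13 = 66, valid modulo lcm(5, 19) = 95: x ≡ 66 (mod 95).
  Combine with x ≡ 6 (mod 8); new modulus lcm = 760.
    Write x = 66 + 95·t and substitute into x ≡ 6 (mod 8): 95·t ≡ 6 − 66 = -60 (mod 8).
    Reduce coefficients mod 8: 7·t ≡ 4 (mod 8).
    The inverse of 7 mod 8 is 7 (since 7·7 = 49 = 6·8 + 1), so t ≡ 7·4 = 28 ≡ 4 (mod 8).
    Then x = 66 + 95·4 = 446, valid modulo lcm(95, 8) = 760: x ≡ 446 (mod 760).
  Combine with x ≡ 0 (mod 11); new modulus lcm = 8360.
    Write x = 446 + 760·t and substitute into x ≡ 0 (mod 11): 760·t ≡ 0 − 446 = -446 (mod 11).
    Reduce coefficients mod 11: 1·t ≡ 5 (mod 11).
    So t ≡ 5 (mod 11).
    Then x = 446 + 760·5 = 4246, valid modulo lcm(760, 11) = 8360: x ≡ 4246 (mod 8360).
Verify against each original: 4246 mod 5 = 1, 4246 mod 19 = 9, 4246 mod 8 = 6, 4246 mod 11 = 0.

x ≡ 4246 (mod 8360).


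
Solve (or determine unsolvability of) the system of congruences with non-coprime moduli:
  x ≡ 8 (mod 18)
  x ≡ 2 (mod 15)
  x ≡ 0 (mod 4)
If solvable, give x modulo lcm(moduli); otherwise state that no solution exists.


Moduli 18, 15, 4 are not pairwise coprime, so CRT works modulo lcm(m_i) when all pairwise compatibility conditions hold.
Pairwise compatibility: gcd(m_i, m_j) must divide a_i - a_j for every pair.
Merge one congruence at a time:
  Start: x ≡ 8 (mod 18).
  Combine with x ≡ 2 (mod 15): gcd(18, 15) = 3; 2 - 8 = -6, which IS divisible by 3, so compatible.
    Write x = 8 + 18·t and substitute into x ≡ 2 (mod 15): 18·t ≡ 2 − 8 = -6 (mod 15).
    Divide the congruence (and modulus) by g = 3: 6·t ≡ -2 (mod 5).
    Reduce coefficients mod 5: 1·t ≡ 3 (mod 5).
    So t ≡ 3 (mod 5).
    Then x = 8 + 18·3 = 62, valid modulo lcm(18, 15) = 90: x ≡ 62 (mod 90).
  Combine with x ≡ 0 (mod 4): gcd(90, 4) = 2; 0 - 62 = -62, which IS divisible by 2, so compatible.
    Write x = 62 + 90·t and substitute into x ≡ 0 (mod 4): 90·t ≡ 0 − 62 = -62 (mod 4).
    Divide the congruence (and modulus) by g = 2: 45·t ≡ -31 (mod 2).
    Reduce coefficients mod 2: 1·t ≡ 1 (mod 2).
    So t ≡ 1 (mod 2).
    Then x = 62 + 90·1 = 152, valid modulo lcm(90, 4) = 180: x ≡ 152 (mod 180).
Verify: 152 mod 18 = 8, 152 mod 15 = 2, 152 mod 4 = 0.

x ≡ 152 (mod 180).


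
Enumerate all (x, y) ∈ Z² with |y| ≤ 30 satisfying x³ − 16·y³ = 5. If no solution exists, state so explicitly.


The equation is x³ - 16y³ = 5. For fixed y, x³ = 16·y³ + 5, so a solution requires the RHS to be a perfect cube.
Strategy: iterate y from -30 to 30, compute RHS = 16·y³ + 5, and check whether it is a (positive or negative) perfect cube.
Check small values of y:
  y = 0: RHS = 5 is not a perfect cube.
  y = 1: RHS = 21 is not a perfect cube.
  y = -1: RHS = -11 is not a perfect cube.
  y = 2: RHS = 133 is not a perfect cube.
  y = -2: RHS = -123 is not a perfect cube.
  y = 3: RHS = 437 is not a perfect cube.
  y = -3: RHS = -427 is not a perfect cube.
Continuing the search up to |y| = 30 finds no solutions either.
No (x, y) in the scanned range satisfies the equation.

No integer solutions with |y| ≤ 30.


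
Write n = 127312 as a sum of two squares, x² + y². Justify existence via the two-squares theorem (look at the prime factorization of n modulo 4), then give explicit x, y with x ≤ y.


Step 1: Factor n = 127312 = 2^4 · 73 · 109.
Step 2: Check the mod-4 condition on each prime factor: 2 = 2 (special); 73 ≡ 1 (mod 4), exponent 1; 109 ≡ 1 (mod 4), exponent 1.
All primes ≡ 3 (mod 4) appear to even exponent (or don't appear), so by the two-squares theorem n IS expressible as a sum of two squares.
Step 3: Build a representation. Group n = k² · m with k = 4 and m = 73 · 109 = 7957 (a product of primes ≡ 1 (mod 4)); a representation of m scales to one of n via (k·x)² + (k·y)² = k²(x² + y²). Each prime p ≡ 1 (mod 4) is itself a sum of two squares; find a² by testing p − a² for a perfect square:
  73: 73 − 1² = 72, 73 − 2² = 69, 73 − 3² = 64 = 8² ⇒ 73 = 3² + 8².
  109: 109 − 1² = 108, 109 − 2² = 105, 109 − 3² = 100 = 10² ⇒ 109 = 3² + 10².
  Combine using the Brahmagupta–Fibonacci identity (a² + b²)(c² + d²) = (ac − bd)² + (ad + bc)² = (ac + bd)² + (ad − bc)²:
  73 · 109 = 7957: from (3² + 8²)(3² + 10²), take (3·3 − 8·10, 3·10 + 8·3) = (9 − 80, 30 + 24) = (-71, 54); dropping signs (only squares matter) gives (71, 54); check 71² + 54² = 5041 + 2916 = 7957 ✓.
  Scale by k = 4: (4·71, 4·54) = (284, 216).
Step 4: Order so x ≤ y and verify: 216² + 284² = 46656 + 80656 = 127312 = n. ✓

n = 127312 = 216² + 284² (one valid representation with x ≤ y).


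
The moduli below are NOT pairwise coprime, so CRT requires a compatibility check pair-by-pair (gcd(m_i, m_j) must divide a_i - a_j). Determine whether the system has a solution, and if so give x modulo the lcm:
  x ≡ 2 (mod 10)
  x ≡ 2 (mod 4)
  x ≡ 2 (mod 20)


Moduli 10, 4, 20 are not pairwise coprime, so CRT works modulo lcm(m_i) when all pairwise compatibility conditions hold.
Pairwise compatibility: gcd(m_i, m_j) must divide a_i - a_j for every pair.
Merge one congruence at a time:
  Start: x ≡ 2 (mod 10).
  Combine with x ≡ 2 (mod 4): gcd(10, 4) = 2; 2 - 2 = 0, which IS divisible by 2, so compatible.
    Write x = 2 + 10·t and substitute into x ≡ 2 (mod 4): 10·t ≡ 2 − 2 = 0 (mod 4).
    Divide the congruence (and modulus) by g = 2: 5·t ≡ 0 (mod 2).
    Reduce coefficients mod 2: 1·t ≡ 0 (mod 2).
    So t ≡ 0 (mod 2).
    Then x = 2 + 10·0 = 2, valid modulo lcm(10, 4) = 20: x ≡ 2 (mod 20).
  Combine with x ≡ 2 (mod 20): gcd(20, 20) = 20; 2 - 2 = 0, which IS divisible by 20, so compatible.
    Write x = 2 + 20·t and substitute into x ≡ 2 (mod 20): 20·t ≡ 2 − 2 = 0 (mod 20).
    Divide the congruence (and modulus) by g = 20: 1·t ≡ 0 (mod 1).
    Modulo 1 every t works; take t = 0.
    Then x = 2 + 20·0 = 2, valid modulo lcm(20, 20) = 20: x ≡ 2 (mod 20).
Verify: 2 mod 10 = 2, 2 mod 4 = 2, 2 mod 20 = 2.

x ≡ 2 (mod 20).


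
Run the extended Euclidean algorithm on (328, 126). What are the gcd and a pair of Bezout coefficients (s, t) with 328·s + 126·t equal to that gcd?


Euclidean algorithm on (328, 126) — divide until remainder is 0:
  328 = 2 · 126 + 76
  126 = 1 · 76 + 50
  76 = 1 · 50 + 26
  50 = 1 · 26 + 24
  26 = 1 · 24 + 2
  24 = 12 · 2 + 0
gcd(328, 126) = 2.
Track Bezout coefficients alongside the remainders: start with r₀ = 328 = a·1 + b·0 (s = 1, t = 0) and r₁ = 126 = a·0 + b·1 (s = 0, t = 1); each new remainder r_{k+1} = r_{k-1} − q_k·r_k inherits s_{k+1} = s_{k-1} − q_k·s_k, t_{k+1} = t_{k-1} − q_k·t_k, so r_k = a·s_k + b·t_k at every step:
  q = 2: r = 76, s = 1 − 2·0 = 1, t = 0 − 2·1 = -2  (check: 328·1 + 126·(-2) = 76)
  q = 1: r = 50, s = 0 − 1·1 = -1, t = 1 − 1·(-2) = 3  (check: 328·(-1) + 126·3 = 50)
  q = 1: r = 26, s = 1 − 1·(-1) = 2, t = -2 − 1·3 = -5  (check: 328·2 + 126·(-5) = 26)
  q = 1: r = 24, s = -1 − 1·2 = -3, t = 3 − 1·(-5) = 8  (check: 328·(-3) + 126·8 = 24)
  q = 1: r = 2, s = 2 − 1·(-3) = 5, t = -5 − 1·8 = -13  (check: 328·5 + 126·(-13) = 2)
The row with r = 2 (the gcd) gives the Bezout coefficients s = 5, t = -13.
Result: 328 · (5) + 126 · (-13) = 2.

gcd(328, 126) = 2; s = 5, t = -13 (check: 328·5 + 126·(-13) = 2).


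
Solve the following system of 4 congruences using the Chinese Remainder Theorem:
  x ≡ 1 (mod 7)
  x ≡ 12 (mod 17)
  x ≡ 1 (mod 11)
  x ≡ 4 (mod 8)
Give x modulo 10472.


Product of moduli M = 7 · 17 · 11 · 8 = 10472.
Merge one congruence at a time:
  Start: x ≡ 1 (mod 7).
  Combine with x ≡ 12 (mod 17); new modulus lcm = 119.
    Write x = 1 + 7·t and substitute into x ≡ 12 (mod 17): 7·t ≡ 12 − 1 = 11 (mod 17).
    The inverse of 7 mod 17 is 5 (since 7·5 = 35 = 2·17 + 1), so t ≡ 5·11 = 55 ≡ 4 (mod 17).
    Then x = 1 + 7·4 = 29, valid modulo lcm(7, 17) = 119: x ≡ 29 (mod 119).
  Combine with x ≡ 1 (mod 11); new modulus lcm = 1309.
    Write x = 29 + 119·t and substitute into x ≡ 1 (mod 11): 119·t ≡ 1 − 29 = -28 (mod 11).
    Reduce coefficients mod 11: 9·t ≡ 5 (mod 11).
    The inverse of 9 mod 11 is 5 (since 9·5 = 45 = 4·11 + 1), so t ≡ 5·5 = 25 ≡ 3 (mod 11).
    Then x = 29 + 119·3 = 386, valid modulo lcm(119, 11) = 1309: x ≡ 386 (mod 1309).
  Combine with x ≡ 4 (mod 8); new modulus lcm = 10472.
    Write x = 386 + 1309·t and substitute into x ≡ 4 (mod 8): 1309·t ≡ 4 − 386 = -382 (mod 8).
    Reduce coefficients mod 8: 5·t ≡ 2 (mod 8).
    The inverse of 5 mod 8 is 5 (since 5·5 = 25 = 3·8 + 1), so t ≡ 5·2 = 10 ≡ 2 (mod 8).
    Then x = 386 + 1309·2 = 3004, valid modulo lcm(1309, 8) = 10472: x ≡ 3004 (mod 10472).
Verify against each original: 3004 mod 7 = 1, 3004 mod 17 = 12, 3004 mod 11 = 1, 3004 mod 8 = 4.

x ≡ 3004 (mod 10472).


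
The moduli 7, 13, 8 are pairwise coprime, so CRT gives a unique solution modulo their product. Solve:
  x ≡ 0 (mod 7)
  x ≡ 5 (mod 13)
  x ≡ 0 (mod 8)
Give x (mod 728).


Moduli 7, 13, 8 are pairwise coprime; by CRT there is a unique solution modulo M = 7 · 13 · 8 = 728.
Solve pairwise, accumulating the modulus:
  Start with x ≡ 0 (mod 7).
  Combine with x ≡ 5 (mod 13): since gcd(7, 13) = 1, we get a unique residue mod 91.
    Write x = 0 + 7·t and substitute into x ≡ 5 (mod 13): 7·t ≡ 5 − 0 = 5 (mod 13).
    The inverse of 7 mod 13 is 2 (since 7·2 = 14 = 1·13 + 1), so t ≡ 2·5 = 10 ≡ 10 (mod 13).
    Then x = 0 + 7·10 = 70, valid modulo lcm(7, 13) = 91: x ≡ 70 (mod 91).
  Combine with x ≡ 0 (mod 8): since gcd(91, 8) = 1, we get a unique residue mod 728.
    Write x = 70 + 91·t and substitute into x ≡ 0 (mod 8): 91·t ≡ 0 − 70 = -70 (mod 8).
    Reduce coefficients mod 8: 3·t ≡ 2 (mod 8).
    The inverse of 3 mod 8 is 3 (since 3·3 = 9 = 1·8 + 1), so t ≡ 3·2 = 6 ≡ 6 (mod 8).
    Then x = 70 + 91·6 = 616, valid modulo lcm(91, 8) = 728: x ≡ 616 (mod 728).
Verify: 616 mod 7 = 0 ✓, 616 mod 13 = 5 ✓, 616 mod 8 = 0 ✓.

x ≡ 616 (mod 728).


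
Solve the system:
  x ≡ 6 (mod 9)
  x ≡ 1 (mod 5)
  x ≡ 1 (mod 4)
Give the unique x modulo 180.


Moduli 9, 5, 4 are pairwise coprime; by CRT there is a unique solution modulo M = 9 · 5 · 4 = 180.
Solve pairwise, accumulating the modulus:
  Start with x ≡ 6 (mod 9).
  Combine with x ≡ 1 (mod 5): since gcd(9, 5) = 1, we get a unique residue mod 45.
    Write x = 6 + 9·t and substitute into x ≡ 1 (mod 5): 9·t ≡ 1 − 6 = -5 (mod 5).
    Reduce coefficients mod 5: 4·t ≡ 0 (mod 5).
    The inverse of 4 mod 5 is 4 (since 4·4 = 16 = 3·5 + 1), so t ≡ 4·0 = 0 ≡ 0 (mod 5).
    Then x = 6 + 9·0 = 6, valid modulo lcm(9, 5) = 45: x ≡ 6 (mod 45).
  Combine with x ≡ 1 (mod 4): since gcd(45, 4) = 1, we get a unique residue mod 180.
    Write x = 6 + 45·t and substitute into x ≡ 1 (mod 4): 45·t ≡ 1 − 6 = -5 (mod 4).
    Reduce coefficients mod 4: 1·t ≡ 3 (mod 4).
    So t ≡ 3 (mod 4).
    Then x = 6 + 45·3 = 141, valid modulo lcm(45, 4) = 180: x ≡ 141 (mod 180).
Verify: 141 mod 9 = 6 ✓, 141 mod 5 = 1 ✓, 141 mod 4 = 1 ✓.

x ≡ 141 (mod 180).


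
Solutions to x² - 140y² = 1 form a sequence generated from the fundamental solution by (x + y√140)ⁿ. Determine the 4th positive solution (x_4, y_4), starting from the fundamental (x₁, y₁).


Step 1: Find the fundamental solution (x₁, y₁) of x² - 140y² = 1.
  Expand √140 as a continued fraction. a₀ = ⌊√140⌋ = 11; iterate m_{k+1} = d_k·a_k − m_k, d_{k+1} = (140 − m_{k+1}²)/d_k, a_{k+1} = ⌊(a₀ + m_{k+1})/d_{k+1}⌋ (starting m₀ = 0, d₀ = 1), with convergents p_k = a_k·p_{k-1} + p_{k-2}, q_k = a_k·q_{k-1} + q_{k-2} (p₋₁ = 1, q₋₁ = 0):
  k = 0: a₀ = 11; p₀/q₀ = 11/1; p₀² − 140·q₀² = 121 − 140 = -19.
  k = 1: m = 11, d = 19, a = ⌊(11 + 11)/19⌋ = 1; p/q = (1·11 + 1)/(1·1 + 0) = 12/1; p² − 140·q² = 144 − 140 = 4.
  k = 2: m = 8, d = 4, a = ⌊(11 + 8)/4⌋ = 4; p/q = (4·12 + 11)/(4·1 + 1) = 59/5; p² − 140·q² = 3481 − 3500 = -19.
  k = 3: m = 8, d = 19, a = ⌊(11 + 8)/19⌋ = 1; p/q = (1·59 + 12)/(1·5 + 1) = 71/6; p² − 140·q² = 5041 − 5040 = 1.
  The first convergent with p² − 140·q² = 1 gives the fundamental solution (x₁, y₁) = (71, 6).
Step 2: Apply the recurrence (x_{n+1}, y_{n+1}) = (x₁x_n + 140y₁y_n, x₁y_n + y₁x_n) repeatedly.
  From (x_1, y_1) = (71, 6): x_2 = 71·71 + 140·6·6 = 10081; y_2 = 71·6 + 6·71 = 852.
  From (x_2, y_2) = (10081, 852): x_3 = 71·10081 + 140·6·852 = 1431431; y_3 = 71·852 + 6·10081 = 120978.
  From (x_3, y_3) = (1431431, 120978): x_4 = 71·1431431 + 140·6·120978 = 203253121; y_4 = 71·120978 + 6·1431431 = 17178024.
Step 3: Verify x_4² - 140·y_4² = 41311831196240641 - 41311831196240640 = 1 (should be 1). ✓

(x_1, y_1) = (71, 6); (x_4, y_4) = (203253121, 17178024).


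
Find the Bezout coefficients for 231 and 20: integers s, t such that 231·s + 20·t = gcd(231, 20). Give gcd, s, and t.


Euclidean algorithm on (231, 20) — divide until remainder is 0:
  231 = 11 · 20 + 11
  20 = 1 · 11 + 9
  11 = 1 · 9 + 2
  9 = 4 · 2 + 1
  2 = 2 · 1 + 0
gcd(231, 20) = 1.
Track Bezout coefficients alongside the remainders: start with r₀ = 231 = a·1 + b·0 (s = 1, t = 0) and r₁ = 20 = a·0 + b·1 (s = 0, t = 1); each new remainder r_{k+1} = r_{k-1} − q_k·r_k inherits s_{k+1} = s_{k-1} − q_k·s_k, t_{k+1} = t_{k-1} − q_k·t_k, so r_k = a·s_k + b·t_k at every step:
  q = 11: r = 11, s = 1 − 11·0 = 1, t = 0 − 11·1 = -11  (check: 231·1 + 20·(-11) = 11)
  q = 1: r = 9, s = 0 − 1·1 = -1, t = 1 − 1·(-11) = 12  (check: 231·(-1) + 20·12 = 9)
  q = 1: r = 2, s = 1 − 1·(-1) = 2, t = -11 − 1·12 = -23  (check: 231·2 + 20·(-23) = 2)
  q = 4: r = 1, s = -1 − 4·2 = -9, t = 12 − 4·(-23) = 104  (check: 231·(-9) + 20·104 = 1)
The row with r = 1 (the gcd) gives the Bezout coefficients s = -9, t = 104.
Result: 231 · (-9) + 20 · (104) = 1.

gcd(231, 20) = 1; s = -9, t = 104 (check: 231·(-9) + 20·104 = 1).


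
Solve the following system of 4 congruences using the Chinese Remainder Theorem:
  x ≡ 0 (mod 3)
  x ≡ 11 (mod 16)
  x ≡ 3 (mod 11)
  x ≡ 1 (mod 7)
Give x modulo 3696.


Product of moduli M = 3 · 16 · 11 · 7 = 3696.
Merge one congruence at a time:
  Start: x ≡ 0 (mod 3).
  Combine with x ≡ 11 (mod 16); new modulus lcm = 48.
    Write x = 0 + 3·t and substitute into x ≡ 11 (mod 16): 3·t ≡ 11 − 0 = 11 (mod 16).
    The inverse of 3 mod 16 is 11 (since 3·11 = 33 = 2·16 + 1), so t ≡ 11·11 = 121 ≡ 9 (mod 16).
    Then x = 0 + 3·9 = 27, valid modulo lcm(3, 16) = 48: x ≡ 27 (mod 48).
  Combine with x ≡ 3 (mod 11); new modulus lcm = 528.
    Write x = 27 + 48·t and substitute into x ≡ 3 (mod 11): 48·t ≡ 3 − 27 = -24 (mod 11).
    Reduce coefficients mod 11: 4·t ≡ 9 (mod 11).
    The inverse of 4 mod 11 is 3 (since 4·3 = 12 = 1·11 + 1), so t ≡ 3·9 = 27 ≡ 5 (mod 11).
    Then x = 27 + 48·5 = 267, valid modulo lcm(48, 11) = 528: x ≡ 267 (mod 528).
  Combine with x ≡ 1 (mod 7); new modulus lcm = 3696.
    Write x = 267 + 528·t and substitute into x ≡ 1 (mod 7): 528·t ≡ 1 − 267 = -266 (mod 7).
    Reduce coefficients mod 7: 3·t ≡ 0 (mod 7).
    The inverse of 3 mod 7 is 5 (since 3·5 = 15 = 2·7 + 1), so t ≡ 5·0 = 0 ≡ 0 (mod 7).
    Then x = 267 + 528·0 = 267, valid modulo lcm(528, 7) = 3696: x ≡ 267 (mod 3696).
Verify against each original: 267 mod 3 = 0, 267 mod 16 = 11, 267 mod 11 = 3, 267 mod 7 = 1.

x ≡ 267 (mod 3696).


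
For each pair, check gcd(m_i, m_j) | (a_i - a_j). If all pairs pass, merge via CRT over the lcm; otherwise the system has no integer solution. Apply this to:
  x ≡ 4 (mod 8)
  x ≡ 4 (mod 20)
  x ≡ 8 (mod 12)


Moduli 8, 20, 12 are not pairwise coprime, so CRT works modulo lcm(m_i) when all pairwise compatibility conditions hold.
Pairwise compatibility: gcd(m_i, m_j) must divide a_i - a_j for every pair.
Merge one congruence at a time:
  Start: x ≡ 4 (mod 8).
  Combine with x ≡ 4 (mod 20): gcd(8, 20) = 4; 4 - 4 = 0, which IS divisible by 4, so compatible.
    Write x = 4 + 8·t and substitute into x ≡ 4 (mod 20): 8·t ≡ 4 − 4 = 0 (mod 20).
    Divide the congruence (and modulus) by g = 4: 2·t ≡ 0 (mod 5).
    The inverse of 2 mod 5 is 3 (since 2·3 = 6 = 1·5 + 1), so t ≡ 3·0 = 0 ≡ 0 (mod 5).
    Then x = 4 + 8·0 = 4, valid modulo lcm(8, 20) = 40: x ≡ 4 (mod 40).
  Combine with x ≡ 8 (mod 12): gcd(40, 12) = 4; 8 - 4 = 4, which IS divisible by 4, so compatible.
    Write x = 4 + 40·t and substitute into x ≡ 8 (mod 12): 40·t ≡ 8 − 4 = 4 (mod 12).
    Divide the congruence (and modulus) by g = 4: 10·t ≡ 1 (mod 3).
    Reduce coefficients mod 3: 1·t ≡ 1 (mod 3).
    So t ≡ 1 (mod 3).
    Then x = 4 + 40·1 = 44, valid modulo lcm(40, 12) = 120: x ≡ 44 (mod 120).
Verify: 44 mod 8 = 4, 44 mod 20 = 4, 44 mod 12 = 8.

x ≡ 44 (mod 120).


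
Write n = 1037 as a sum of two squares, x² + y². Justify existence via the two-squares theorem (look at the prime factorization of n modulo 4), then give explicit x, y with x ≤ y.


Step 1: Factor n = 1037 = 17 · 61.
Step 2: Check the mod-4 condition on each prime factor: 17 ≡ 1 (mod 4), exponent 1; 61 ≡ 1 (mod 4), exponent 1.
All primes ≡ 3 (mod 4) appear to even exponent (or don't appear), so by the two-squares theorem n IS expressible as a sum of two squares.
Step 3: Build a representation. Here n = 17 · 61 is a product of primes ≡ 1 (mod 4). Each prime p ≡ 1 (mod 4) is itself a sum of two squares; find a² by testing p − a² for a perfect square:
  17: 17 − 1² = 16 = 4² ⇒ 17 = 1² + 4².
  61: 61 − 1² = 60, 61 − 2² = 57, 61 − 3² = 52, 61 − 4² = 45, 61 − 5² = 36 = 6² ⇒ 61 = 5² + 6².
  Combine using the Brahmagupta–Fibonacci identity (a² + b²)(c² + d²) = (ac − bd)² + (ad + bc)² = (ac + bd)² + (ad − bc)²:
  17 · 61 = 1037: from (1² + 4²)(5² + 6²), take (1·5 − 4·6, 1·6 + 4·5) = (5 − 24, 6 + 20) = (-19, 26); dropping signs (only squares matter) gives (19, 26); check 19² + 26² = 361 + 676 = 1037 ✓.
Step 4: Order so x ≤ y and verify: 19² + 26² = 361 + 676 = 1037 = n. ✓

n = 1037 = 19² + 26² (one valid representation with x ≤ y).


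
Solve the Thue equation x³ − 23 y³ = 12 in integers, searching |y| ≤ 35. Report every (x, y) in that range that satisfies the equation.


The equation is x³ - 23y³ = 12. For fixed y, x³ = 23·y³ + 12, so a solution requires the RHS to be a perfect cube.
Strategy: iterate y from -35 to 35, compute RHS = 23·y³ + 12, and check whether it is a (positive or negative) perfect cube.
Check small values of y:
  y = 0: RHS = 12 is not a perfect cube.
  y = 1: RHS = 35 is not a perfect cube.
  y = -1: RHS = -11 is not a perfect cube.
  y = 2: RHS = 196 is not a perfect cube.
  y = -2: RHS = -172 is not a perfect cube.
  y = 3: RHS = 633 is not a perfect cube.
  y = -3: RHS = -609 is not a perfect cube.
Continuing the search up to |y| = 35 finds no solutions either.
No (x, y) in the scanned range satisfies the equation.

No integer solutions with |y| ≤ 35.


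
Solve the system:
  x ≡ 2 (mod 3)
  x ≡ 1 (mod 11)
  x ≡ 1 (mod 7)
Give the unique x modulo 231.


Moduli 3, 11, 7 are pairwise coprime; by CRT there is a unique solution modulo M = 3 · 11 · 7 = 231.
Solve pairwise, accumulating the modulus:
  Start with x ≡ 2 (mod 3).
  Combine with x ≡ 1 (mod 11): since gcd(3, 11) = 1, we get a unique residue mod 33.
    Write x = 2 + 3·t and substitute into x ≡ 1 (mod 11): 3·t ≡ 1 − 2 = -1 (mod 11).
    Reduce coefficients mod 11: 3·t ≡ 10 (mod 11).
    The inverse of 3 mod 11 is 4 (since 3·4 = 12 = 1·11 + 1), so t ≡ 4·10 = 40 ≡ 7 (mod 11).
    Then x = 2 + 3·7 = 23, valid modulo lcm(3, 11) = 33: x ≡ 23 (mod 33).
  Combine with x ≡ 1 (mod 7): since gcd(33, 7) = 1, we get a unique residue mod 231.
    Write x = 23 + 33·t and substitute into x ≡ 1 (mod 7): 33·t ≡ 1 − 23 = -22 (mod 7).
    Reduce coefficients mod 7: 5·t ≡ 6 (mod 7).
    The inverse of 5 mod 7 is 3 (since 5·3 = 15 = 2·7 + 1), so t ≡ 3·6 = 18 ≡ 4 (mod 7).
    Then x = 23 + 33·4 = 155, valid modulo lcm(33, 7) = 231: x ≡ 155 (mod 231).
Verify: 155 mod 3 = 2 ✓, 155 mod 11 = 1 ✓, 155 mod 7 = 1 ✓.

x ≡ 155 (mod 231).


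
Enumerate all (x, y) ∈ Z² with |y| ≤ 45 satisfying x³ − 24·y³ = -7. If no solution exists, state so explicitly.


The equation is x³ - 24y³ = -7. For fixed y, x³ = 24·y³ − 7, so a solution requires the RHS to be a perfect cube.
Strategy: iterate y from -45 to 45, compute RHS = 24·y³ − 7, and check whether it is a (positive or negative) perfect cube.
Check small values of y:
  y = 0: RHS = -7 is not a perfect cube.
  y = 1: RHS = 17 is not a perfect cube.
  y = -1: RHS = -31 is not a perfect cube.
  y = 2: RHS = 185 is not a perfect cube.
  y = -2: RHS = -199 is not a perfect cube.
  y = 3: RHS = 641 is not a perfect cube.
  y = -3: RHS = -655 is not a perfect cube.
Continuing the search up to |y| = 45 finds no solutions either.
No (x, y) in the scanned range satisfies the equation.

No integer solutions with |y| ≤ 45.


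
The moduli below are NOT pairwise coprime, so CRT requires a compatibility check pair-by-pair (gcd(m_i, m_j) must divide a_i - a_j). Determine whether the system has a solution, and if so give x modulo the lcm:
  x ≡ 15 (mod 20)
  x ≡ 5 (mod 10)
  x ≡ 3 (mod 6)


Moduli 20, 10, 6 are not pairwise coprime, so CRT works modulo lcm(m_i) when all pairwise compatibility conditions hold.
Pairwise compatibility: gcd(m_i, m_j) must divide a_i - a_j for every pair.
Merge one congruence at a time:
  Start: x ≡ 15 (mod 20).
  Combine with x ≡ 5 (mod 10): gcd(20, 10) = 10; 5 - 15 = -10, which IS divisible by 10, so compatible.
    Write x = 15 + 20·t and substitute into x ≡ 5 (mod 10): 20·t ≡ 5 − 15 = -10 (mod 10).
    Divide the congruence (and modulus) by g = 10: 2·t ≡ -1 (mod 1).
    Modulo 1 every t works; take t = 0.
    Then x = 15 + 20·0 = 15, valid modulo lcm(20, 10) = 20: x ≡ 15 (mod 20).
  Combine with x ≡ 3 (mod 6): gcd(20, 6) = 2; 3 - 15 = -12, which IS divisible by 2, so compatible.
    Write x = 15 + 20·t and substitute into x ≡ 3 (mod 6): 20·t ≡ 3 − 15 = -12 (mod 6).
    Divide the congruence (and modulus) by g = 2: 10·t ≡ -6 (mod 3).
    Reduce coefficients mod 3: 1·t ≡ 0 (mod 3).
    So t ≡ 0 (mod 3).
    Then x = 15 + 20·0 = 15, valid modulo lcm(20, 6) = 60: x ≡ 15 (mod 60).
Verify: 15 mod 20 = 15, 15 mod 10 = 5, 15 mod 6 = 3.

x ≡ 15 (mod 60).


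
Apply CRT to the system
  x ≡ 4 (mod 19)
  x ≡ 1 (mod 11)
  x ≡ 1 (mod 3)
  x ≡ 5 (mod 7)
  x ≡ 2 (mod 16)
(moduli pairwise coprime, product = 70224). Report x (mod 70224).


Product of moduli M = 19 · 11 · 3 · 7 · 16 = 70224.
Merge one congruence at a time:
  Start: x ≡ 4 (mod 19).
  Combine with x ≡ 1 (mod 11); new modulus lcm = 209.
    Write x = 4 + 19·t and substitute into x ≡ 1 (mod 11): 19·t ≡ 1 − 4 = -3 (mod 11).
    Reduce coefficients mod 11: 8·t ≡ 8 (mod 11).
    The inverse of 8 mod 11 is 7 (since 8·7 = 56 = 5·11 + 1), so t ≡ 7·8 = 56 ≡ 1 (mod 11).
    Then x = 4 + 19·1 = 23, valid modulo lcm(19, 11) = 209: x ≡ 23 (mod 209).
  Combine with x ≡ 1 (mod 3); new modulus lcm = 627.
    Write x = 23 + 209·t and substitute into x ≡ 1 (mod 3): 209·t ≡ 1 − 23 = -22 (mod 3).
    Reduce coefficients mod 3: 2·t ≡ 2 (mod 3).
    The inverse of 2 mod 3 is 2 (since 2·2 = 4 = 1·3 + 1), so t ≡ 2·2 = 4 ≡ 1 (mod 3).
    Then x = 23 + 209·1 = 232, valid modulo lcm(209, 3) = 627: x ≡ 232 (mod 627).
  Combine with x ≡ 5 (mod 7); new modulus lcm = 4389.
    Write x = 232 + 627·t and substitute into x ≡ 5 (mod 7): 627·t ≡ 5 − 232 = -227 (mod 7).
    Reduce coefficients mod 7: 4·t ≡ 4 (mod 7).
    The inverse of 4 mod 7 is 2 (since 4·2 = 8 = 1·7 + 1), so t ≡ 2·4 = 8 ≡ 1 (mod 7).
    Then x = 232 + 627·1 = 859, valid modulo lcm(627, 7) = 4389: x ≡ 859 (mod 4389).
  Combine with x ≡ 2 (mod 16); new modulus lcm = 70224.
    Write x = 859 + 4389·t and substitute into x ≡ 2 (mod 16): 4389·t ≡ 2 − 859 = -857 (mod 16).
    Reduce coefficients mod 16: 5·t ≡ 7 (mod 16).
    The inverse of 5 mod 16 is 13 (since 5·13 = 65 = 4·16 + 1), so t ≡ 13·7 = 91 ≡ 11 (mod 16).
    Then x = 859 + 4389·11 = 49138, valid modulo lcm(4389, 16) = 70224: x ≡ 49138 (mod 70224).
Verify against each original: 49138 mod 19 = 4, 49138 mod 11 = 1, 49138 mod 3 = 1, 49138 mod 7 = 5, 49138 mod 16 = 2.

x ≡ 49138 (mod 70224).


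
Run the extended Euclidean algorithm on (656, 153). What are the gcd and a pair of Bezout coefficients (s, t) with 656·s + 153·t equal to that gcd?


Euclidean algorithm on (656, 153) — divide until remainder is 0:
  656 = 4 · 153 + 44
  153 = 3 · 44 + 21
  44 = 2 · 21 + 2
  21 = 10 · 2 + 1
  2 = 2 · 1 + 0
gcd(656, 153) = 1.
Track Bezout coefficients alongside the remainders: start with r₀ = 656 = a·1 + b·0 (s = 1, t = 0) and r₁ = 153 = a·0 + b·1 (s = 0, t = 1); each new remainder r_{k+1} = r_{k-1} − q_k·r_k inherits s_{k+1} = s_{k-1} − q_k·s_k, t_{k+1} = t_{k-1} − q_k·t_k, so r_k = a·s_k + b·t_k at every step:
  q = 4: r = 44, s = 1 − 4·0 = 1, t = 0 − 4·1 = -4  (check: 656·1 + 153·(-4) = 44)
  q = 3: r = 21, s = 0 − 3·1 = -3, t = 1 − 3·(-4) = 13  (check: 656·(-3) + 153·13 = 21)
  q = 2: r = 2, s = 1 − 2·(-3) = 7, t = -4 − 2·13 = -30  (check: 656·7 + 153·(-30) = 2)
  q = 10: r = 1, s = -3 − 10·7 = -73, t = 13 − 10·(-30) = 313  (check: 656·(-73) + 153·313 = 1)
The row with r = 1 (the gcd) gives the Bezout coefficients s = -73, t = 313.
Result: 656 · (-73) + 153 · (313) = 1.

gcd(656, 153) = 1; s = -73, t = 313 (check: 656·(-73) + 153·313 = 1).


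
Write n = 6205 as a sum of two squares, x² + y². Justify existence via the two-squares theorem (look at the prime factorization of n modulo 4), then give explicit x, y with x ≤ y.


Step 1: Factor n = 6205 = 5 · 17 · 73.
Step 2: Check the mod-4 condition on each prime factor: 5 ≡ 1 (mod 4), exponent 1; 17 ≡ 1 (mod 4), exponent 1; 73 ≡ 1 (mod 4), exponent 1.
All primes ≡ 3 (mod 4) appear to even exponent (or don't appear), so by the two-squares theorem n IS expressible as a sum of two squares.
Step 3: Build a representation. Here n = 5 · 17 · 73 is a product of primes ≡ 1 (mod 4). Each prime p ≡ 1 (mod 4) is itself a sum of two squares; find a² by testing p − a² for a perfect square:
  5: 5 − 1² = 4 = 2² ⇒ 5 = 1² + 2².
  17: 17 − 1² = 16 = 4² ⇒ 17 = 1² + 4².
  73: 73 − 1² = 72, 73 − 2² = 69, 73 − 3² = 64 = 8² ⇒ 73 = 3² + 8².
  Combine using the Brahmagupta–Fibonacci identity (a² + b²)(c² + d²) = (ac − bd)² + (ad + bc)² = (ac + bd)² + (ad − bc)²:
  5 · 17 = 85: from (1² + 2²)(1² + 4²), take (1·1 − 2·4, 1·4 + 2·1) = (1 − 8, 4 + 2) = (-7, 6); dropping signs (only squares matter) gives (7, 6); check 7² + 6² = 49 + 36 = 85 ✓.
  85 · 73 = 6205: from (7² + 6²)(3² + 8²), take (7·3 − 6·8, 7·8 + 6·3) = (21 − 48, 56 + 18) = (-27, 74); dropping signs (only squares matter) gives (27, 74); check 27² + 74² = 729 + 5476 = 6205 ✓.
Step 4: Order so x ≤ y and verify: 27² + 74² = 729 + 5476 = 6205 = n. ✓

n = 6205 = 27² + 74² (one valid representation with x ≤ y).


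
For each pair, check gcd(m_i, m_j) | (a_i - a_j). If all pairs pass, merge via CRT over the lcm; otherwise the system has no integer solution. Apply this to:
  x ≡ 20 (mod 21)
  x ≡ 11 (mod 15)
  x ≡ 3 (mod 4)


Moduli 21, 15, 4 are not pairwise coprime, so CRT works modulo lcm(m_i) when all pairwise compatibility conditions hold.
Pairwise compatibility: gcd(m_i, m_j) must divide a_i - a_j for every pair.
Merge one congruence at a time:
  Start: x ≡ 20 (mod 21).
  Combine with x ≡ 11 (mod 15): gcd(21, 15) = 3; 11 - 20 = -9, which IS divisible by 3, so compatible.
    Write x = 20 + 21·t and substitute into x ≡ 11 (mod 15): 21·t ≡ 11 − 20 = -9 (mod 15).
    Divide the congruence (and modulus) by g = 3: 7·t ≡ -3 (mod 5).
    Reduce coefficients mod 5: 2·t ≡ 2 (mod 5).
    The inverse of 2 mod 5 is 3 (since 2·3 = 6 = 1·5 + 1), so t ≡ 3·2 = 6 ≡ 1 (mod 5).
    Then x = 20 + 21·1 = 41, valid modulo lcm(21, 15) = 105: x ≡ 41 (mod 105).
  Combine with x ≡ 3 (mod 4): gcd(105, 4) = 1; 3 - 41 = -38, which IS divisible by 1, so compatible.
    Write x = 41 + 105·t and substitute into x ≡ 3 (mod 4): 105·t ≡ 3 − 41 = -38 (mod 4).
    Reduce coefficients mod 4: 1·t ≡ 2 (mod 4).
    So t ≡ 2 (mod 4).
    Then x = 41 + 105·2 = 251, valid modulo lcm(105, 4) = 420: x ≡ 251 (mod 420).
Verify: 251 mod 21 = 20, 251 mod 15 = 11, 251 mod 4 = 3.

x ≡ 251 (mod 420).


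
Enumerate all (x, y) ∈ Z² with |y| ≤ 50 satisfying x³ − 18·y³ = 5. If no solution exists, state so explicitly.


The equation is x³ - 18y³ = 5. For fixed y, x³ = 18·y³ + 5, so a solution requires the RHS to be a perfect cube.
Strategy: iterate y from -50 to 50, compute RHS = 18·y³ + 5, and check whether it is a (positive or negative) perfect cube.
Check small values of y:
  y = 0: RHS = 5 is not a perfect cube.
  y = 1: RHS = 23 is not a perfect cube.
  y = -1: RHS = -13 is not a perfect cube.
  y = 2: RHS = 149 is not a perfect cube.
  y = -2: RHS = -139 is not a perfect cube.
  y = 3: RHS = 491 is not a perfect cube.
  y = -3: RHS = -481 is not a perfect cube.
Continuing the search up to |y| = 50 finds no solutions either.
No (x, y) in the scanned range satisfies the equation.

No integer solutions with |y| ≤ 50.


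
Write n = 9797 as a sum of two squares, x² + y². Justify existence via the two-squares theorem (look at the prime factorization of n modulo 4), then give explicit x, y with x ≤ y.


Step 1: Factor n = 9797 = 97 · 101.
Step 2: Check the mod-4 condition on each prime factor: 97 ≡ 1 (mod 4), exponent 1; 101 ≡ 1 (mod 4), exponent 1.
All primes ≡ 3 (mod 4) appear to even exponent (or don't appear), so by the two-squares theorem n IS expressible as a sum of two squares.
Step 3: Build a representation. Here n = 97 · 101 is a product of primes ≡ 1 (mod 4). Each prime p ≡ 1 (mod 4) is itself a sum of two squares; find a² by testing p − a² for a perfect square:
  97: 97 − 1² = 96, 97 − 2² = 93, 97 − 3² = 88, 97 − 4² = 81 = 9² ⇒ 97 = 4² + 9².
  101: 101 − 1² = 100 = 10² ⇒ 101 = 1² + 10².
  Combine using the Brahmagupta–Fibonacci identity (a² + b²)(c² + d²) = (ac − bd)² + (ad + bc)² = (ac + bd)² + (ad − bc)²:
  97 · 101 = 9797: from (4² + 9²)(1² + 10²), take (4·1 − 9·10, 4·10 + 9·1) = (4 − 90, 40 + 9) = (-86, 49); dropping signs (only squares matter) gives (86, 49); check 86² + 49² = 7396 + 2401 = 9797 ✓.
Step 4: Order so x ≤ y and verify: 49² + 86² = 2401 + 7396 = 9797 = n. ✓

n = 9797 = 49² + 86² (one valid representation with x ≤ y).


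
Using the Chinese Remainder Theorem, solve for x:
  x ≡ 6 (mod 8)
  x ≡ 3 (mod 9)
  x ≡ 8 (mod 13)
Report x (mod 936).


Moduli 8, 9, 13 are pairwise coprime; by CRT there is a unique solution modulo M = 8 · 9 · 13 = 936.
Solve pairwise, accumulating the modulus:
  Start with x ≡ 6 (mod 8).
  Combine with x ≡ 3 (mod 9): since gcd(8, 9) = 1, we get a unique residue mod 72.
    Write x = 6 + 8·t and substitute into x ≡ 3 (mod 9): 8·t ≡ 3 − 6 = -3 (mod 9).
    Reduce coefficients mod 9: 8·t ≡ 6 (mod 9).
    The inverse of 8 mod 9 is 8 (since 8·8 = 64 = 7·9 + 1), so t ≡ 8·6 = 48 ≡ 3 (mod 9).
    Then x = 6 + 8·3 = 30, valid modulo lcm(8, 9) = 72: x ≡ 30 (mod 72).
  Combine with x ≡ 8 (mod 13): since gcd(72, 13) = 1, we get a unique residue mod 936.
    Write x = 30 + 72·t and substitute into x ≡ 8 (mod 13): 72·t ≡ 8 − 30 = -22 (mod 13).
    Reduce coefficients mod 13: 7·t ≡ 4 (mod 13).
    The inverse of 7 mod 13 is 2 (since 7·2 = 14 = 1·13 + 1), so t ≡ 2·4 = 8 ≡ 8 (mod 13).
    Then x = 30 + 72·8 = 606, valid modulo lcm(72, 13) = 936: x ≡ 606 (mod 936).
Verify: 606 mod 8 = 6 ✓, 606 mod 9 = 3 ✓, 606 mod 13 = 8 ✓.

x ≡ 606 (mod 936).


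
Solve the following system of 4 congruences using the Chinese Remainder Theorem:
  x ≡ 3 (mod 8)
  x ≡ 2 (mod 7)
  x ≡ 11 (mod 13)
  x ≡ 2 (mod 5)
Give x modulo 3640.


Product of moduli M = 8 · 7 · 13 · 5 = 3640.
Merge one congruence at a time:
  Start: x ≡ 3 (mod 8).
  Combine with x ≡ 2 (mod 7); new modulus lcm = 56.
    Write x = 3 + 8·t and substitute into x ≡ 2 (mod 7): 8·t ≡ 2 − 3 = -1 (mod 7).
    Reduce coefficients mod 7: 1·t ≡ 6 (mod 7).
    So t ≡ 6 (mod 7).
    Then x = 3 + 8·6 = 51, valid modulo lcm(8, 7) = 56: x ≡ 51 (mod 56).
  Combine with x ≡ 11 (mod 13); new modulus lcm = 728.
    Write x = 51 + 56·t and substitute into x ≡ 11 (mod 13): 56·t ≡ 11 − 51 = -40 (mod 13).
    Reduce coefficients mod 13: 4·t ≡ 12 (mod 13).
    The inverse of 4 mod 13 is 10 (since 4·10 = 40 = 3·13 + 1), so t ≡ 10·12 = 120 ≡ 3 (mod 13).
    Then x = 51 + 56·3 = 219, valid modulo lcm(56, 13) = 728: x ≡ 219 (mod 728).
  Combine with x ≡ 2 (mod 5); new modulus lcm = 3640.
    Write x = 219 + 728·t and substitute into x ≡ 2 (mod 5): 728·t ≡ 2 − 219 = -217 (mod 5).
    Reduce coefficients mod 5: 3·t ≡ 3 (mod 5).
    The inverse of 3 mod 5 is 2 (since 3·2 = 6 = 1·5 + 1), so t ≡ 2·3 = 6 ≡ 1 (mod 5).
    Then x = 219 + 728·1 = 947, valid modulo lcm(728, 5) = 3640: x ≡ 947 (mod 3640).
Verify against each original: 947 mod 8 = 3, 947 mod 7 = 2, 947 mod 13 = 11, 947 mod 5 = 2.

x ≡ 947 (mod 3640).


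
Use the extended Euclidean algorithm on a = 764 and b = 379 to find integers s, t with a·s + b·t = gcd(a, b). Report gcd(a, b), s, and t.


Euclidean algorithm on (764, 379) — divide until remainder is 0:
  764 = 2 · 379 + 6
  379 = 63 · 6 + 1
  6 = 6 · 1 + 0
gcd(764, 379) = 1.
Track Bezout coefficients alongside the remainders: start with r₀ = 764 = a·1 + b·0 (s = 1, t = 0) and r₁ = 379 = a·0 + b·1 (s = 0, t = 1); each new remainder r_{k+1} = r_{k-1} − q_k·r_k inherits s_{k+1} = s_{k-1} − q_k·s_k, t_{k+1} = t_{k-1} − q_k·t_k, so r_k = a·s_k + b·t_k at every step:
  q = 2: r = 6, s = 1 − 2·0 = 1, t = 0 − 2·1 = -2  (check: 764·1 + 379·(-2) = 6)
  q = 63: r = 1, s = 0 − 63·1 = -63, t = 1 − 63·(-2) = 127  (check: 764·(-63) + 379·127 = 1)
The row with r = 1 (the gcd) gives the Bezout coefficients s = -63, t = 127.
Result: 764 · (-63) + 379 · (127) = 1.

gcd(764, 379) = 1; s = -63, t = 127 (check: 764·(-63) + 379·127 = 1).
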